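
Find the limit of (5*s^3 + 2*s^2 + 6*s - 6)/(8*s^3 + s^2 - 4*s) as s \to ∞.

Numerator and denominator both have degree 3.
Dividing every term by s^3, all lower-order terms vanish and the limit is the ratio of leading coefficients, 5/(8) = 5/8.

5/8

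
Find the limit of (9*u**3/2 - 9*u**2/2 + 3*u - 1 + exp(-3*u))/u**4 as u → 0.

27/8

Direct substitution gives 0/0.
Apply L'Hôpital: lim (27*u^2/2 - 9*u + 3 - 3*e^(-3*u))/(4*u^3), still 0/0.
Apply L'Hôpital: lim (27*u - 9 + 9*e^(-3*u))/(12*u^2), still 0/0.
Apply L'Hôpital: lim (27 - 27*e^(-3*u))/(24*u), still 0/0.
After 4 applications of L'Hôpital's rule the quotient is (81*e^(-3*u))/(24); substituting u = 0 gives 27/8.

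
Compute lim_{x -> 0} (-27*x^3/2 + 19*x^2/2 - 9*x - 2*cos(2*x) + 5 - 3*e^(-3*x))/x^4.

-275/24

Substitution gives 0/0; apply L'Hôpital's rule 4 times.
After differentiating numerator and denominator 4 times the quotient is (-32*cos(2*x) - 243*e^(-3*x))/(24); at x = 0 this is -275/24.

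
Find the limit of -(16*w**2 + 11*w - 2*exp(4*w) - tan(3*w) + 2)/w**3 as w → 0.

91/3

Substitution gives 0/0; apply L'Hôpital's rule 3 times.
After differentiating numerator and denominator 3 times the quotient is (-128*e^(4*w) - 162*tan(3*w)^4 - 216*tan(3*w)^2 - 54)/(-6); at w = 0 this is 91/3.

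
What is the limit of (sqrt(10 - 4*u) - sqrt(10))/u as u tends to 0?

-√(10)/5

A 0/0 form; rationalise with √(10 - 4u) + √10. This collapses the numerator to -4u, leaving -4/(√(10 - 4u) + √10) → -4/(2√10) = -√(10)/5.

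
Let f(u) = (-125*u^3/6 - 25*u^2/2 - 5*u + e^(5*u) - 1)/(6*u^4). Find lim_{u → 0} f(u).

625/144

Direct substitution gives 0/0.
Apply L'Hôpital: lim (-125*u^2/2 - 25*u + 5*e^(5*u) - 5)/(24*u^3), still 0/0.
Apply L'Hôpital: lim (-125*u + 25*e^(5*u) - 25)/(72*u^2), still 0/0.
Apply L'Hôpital: lim (125*e^(5*u) - 125)/(144*u), still 0/0.
After 4 applications of L'Hôpital's rule the quotient is (625*e^(5*u))/(144); substituting u = 0 gives 625/144.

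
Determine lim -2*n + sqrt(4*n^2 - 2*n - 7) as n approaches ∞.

An ∞ − ∞ form. Rationalising with the conjugate, the difference becomes (-2n - 7) / (√(4*n^2 - 2*n - 7) + 2n).
For large n the denominator behaves like 2·2n, so the quotient tends to -2/4 = -1/2.

-1/2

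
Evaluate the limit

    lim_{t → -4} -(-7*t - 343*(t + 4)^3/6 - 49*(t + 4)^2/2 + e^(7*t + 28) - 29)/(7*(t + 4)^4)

-343/24

Direct substitution gives 0/0.
Apply L'Hôpital: lim (-49*t - 343*(t + 4)^2/2 + 7*e^(7*t + 28) - 203)/(-28*(t + 4)^3), still 0/0.
Apply L'Hôpital: lim (-343*t + 49*e^(7*t + 28) - 1421)/(-84*(t + 4)^2), still 0/0.
Apply L'Hôpital: lim (343*e^(7*t + 28) - 343)/(-168*t - 672), still 0/0.
After 4 applications of L'Hôpital's rule the quotient is (2401*e^(7*t + 28))/(-168); substituting t = -4 gives -343/24.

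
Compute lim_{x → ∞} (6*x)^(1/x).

1

Base → ∞ and exponent → 0: an ∞^0 form.
Take logs: (1/x)·ln(6·x^1) = (ln 6 + 1·ln x)/x → 0.
So the limit is e^0 = 1.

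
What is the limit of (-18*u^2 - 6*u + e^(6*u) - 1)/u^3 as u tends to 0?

36

Direct substitution gives 0/0.
Apply L'Hôpital: lim (-36*u + 6*e^(6*u) - 6)/(3*u^2), still 0/0.
Apply L'Hôpital: lim (36*e^(6*u) - 36)/(6*u), still 0/0.
After 3 applications of L'Hôpital's rule the quotient is (216*e^(6*u))/(6); substituting u = 0 gives 36.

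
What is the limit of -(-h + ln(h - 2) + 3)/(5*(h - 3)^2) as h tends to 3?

Direct substitution gives 0/0.
Apply L'Hôpital: lim (-1 + 1/(h - 2))/(30 - 10*h), still 0/0.
After 2 applications of L'Hôpital's rule the quotient is (-1/(h - 2)^2)/(-10); substituting h = 3 gives 1/10.

1/10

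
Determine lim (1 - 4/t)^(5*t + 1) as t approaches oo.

e^(-20)

The base → 1 and the exponent → ∞: a 1^∞ form.
Take logarithms: (5t + 1)·ln(1 - 4/t). Since ln(1+u) ~ u for small u, this behaves like (5t)·(-4/t) → -20.
So the limit is e^(-20).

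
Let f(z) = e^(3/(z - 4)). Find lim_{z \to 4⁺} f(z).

∞

As z → 4⁺, 3/(z - 4) → +∞, so e^(3/(z - 4)) → ∞.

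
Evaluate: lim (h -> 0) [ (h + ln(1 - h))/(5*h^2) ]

-1/10

Direct substitution gives 0/0.
Apply L'Hôpital: lim (1 - 1/(1 - h))/(10*h), still 0/0.
After 2 applications of L'Hôpital's rule the quotient is (-1/(1 - h)^2)/(10); substituting h = 0 gives -1/10.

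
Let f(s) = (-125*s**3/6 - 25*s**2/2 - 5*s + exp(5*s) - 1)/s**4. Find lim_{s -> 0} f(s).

625/24

Direct substitution gives 0/0.
Apply L'Hôpital: lim (-125*s^2/2 - 25*s + 5*e^(5*s) - 5)/(4*s^3), still 0/0.
Apply L'Hôpital: lim (-125*s + 25*e^(5*s) - 25)/(12*s^2), still 0/0.
Apply L'Hôpital: lim (125*e^(5*s) - 125)/(24*s), still 0/0.
After 4 applications of L'Hôpital's rule the quotient is (625*e^(5*s))/(24); substituting s = 0 gives 625/24.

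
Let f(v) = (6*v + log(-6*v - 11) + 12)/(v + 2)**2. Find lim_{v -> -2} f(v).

Direct substitution gives 0/0.
Apply L'Hôpital: lim (6 - 6/(-6*v - 11))/(2*v + 4), still 0/0.
After 2 applications of L'Hôpital's rule the quotient is (-36/(-6*v - 11)^2)/(2); substituting v = -2 gives -18.

-18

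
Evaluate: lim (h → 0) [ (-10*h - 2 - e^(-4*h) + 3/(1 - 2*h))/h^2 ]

4

Substitution gives 0/0 (the numerator vanishes to order 2).
Expand each term to order h^2: the coefficient of h^2 in 3·1/(1 - 2h) is 12 and in −e^(-4h) is -8.
Lower-order terms cancel with the polynomial part, so the numerator is (4)·h^2 + o(h^2), and the limit is (4)/(1) = 4.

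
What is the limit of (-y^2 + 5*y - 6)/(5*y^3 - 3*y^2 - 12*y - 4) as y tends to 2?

1/36

Since y = 2 makes numerator and denominator zero, (y - 2) divides both.
Cancelling it gives (3 - y)/(5*y^2 + 7*y + 2); now plug in y = 2 to get 1/36.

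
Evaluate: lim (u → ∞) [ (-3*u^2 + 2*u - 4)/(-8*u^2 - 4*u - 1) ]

Numerator and denominator both have degree 2.
Dividing every term by u^2, all lower-order terms vanish and the limit is the ratio of leading coefficients, -3/(-8) = 3/8.

3/8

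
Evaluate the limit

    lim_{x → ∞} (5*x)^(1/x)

Base → ∞ and exponent → 0: an ∞^0 form.
Take logs: (1/x)·ln(5·x^1) = (ln 5 + 1·ln x)/x → 0.
So the limit is e^0 = 1.

1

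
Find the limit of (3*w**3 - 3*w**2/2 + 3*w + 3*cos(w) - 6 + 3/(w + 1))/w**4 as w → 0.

Substitution gives 0/0 (the numerator vanishes to order 4).
Expand each term to order w^4: the coefficient of w^4 in 3·1/(1 + w) is 3 and in 3·cos(w) is 1/8.
Lower-order terms cancel with the polynomial part, so the numerator is (25/8)·w^4 + o(w^4), and the limit is (25/8)/(1) = 25/8.

25/8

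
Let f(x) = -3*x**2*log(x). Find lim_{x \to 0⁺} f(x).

0

This is a 0·(−∞) form. Rewrite as -3·ln(x) / x^(−2) and apply L'Hôpital:
the derivative quotient is -3·(1/x) / (−2·x^(−3)) = (3/2)·x^2 → 0.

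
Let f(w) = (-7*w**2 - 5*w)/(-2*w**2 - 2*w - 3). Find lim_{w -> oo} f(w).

7/2

Numerator and denominator both have degree 2.
Dividing every term by w^2, all lower-order terms vanish and the limit is the ratio of leading coefficients, -7/(-2) = 7/2.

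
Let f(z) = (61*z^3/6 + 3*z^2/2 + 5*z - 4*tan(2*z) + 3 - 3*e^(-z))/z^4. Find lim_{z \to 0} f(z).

-1/8

Substitution gives 0/0 (the numerator vanishes to order 4).
Expand each term to order z^4: the coefficient of z^4 in -4·tan(2z) is 0 and in -3·e^(-z) is -1/8.
Lower-order terms cancel with the polynomial part, so the numerator is (-1/8)·z^4 + o(z^4), and the limit is (-1/8)/(1) = -1/8.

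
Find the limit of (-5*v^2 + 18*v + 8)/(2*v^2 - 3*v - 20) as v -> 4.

-22/13

Since v = 4 makes numerator and denominator zero, (v - 4) divides both.
Cancelling it gives (-5*v - 2)/(2*v + 5); now plug in v = 4 to get -22/13.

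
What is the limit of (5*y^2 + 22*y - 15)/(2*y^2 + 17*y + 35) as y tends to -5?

Since y = -5 makes numerator and denominator zero, (y + 5) divides both.
Cancelling it gives (5*y - 3)/(2*y + 7); now plug in y = -5 to get 28/3.

28/3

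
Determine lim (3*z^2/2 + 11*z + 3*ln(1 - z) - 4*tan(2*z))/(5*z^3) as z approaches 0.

-7/3

Substitution gives 0/0; apply L'Hôpital's rule 3 times.
After differentiating numerator and denominator 3 times the quotient is (-128*tan(2*z)^2/cos(2*z)^2 - 64/cos(2*z)^4 + 6/(z - 1)^3)/(30); at z = 0 this is -7/3.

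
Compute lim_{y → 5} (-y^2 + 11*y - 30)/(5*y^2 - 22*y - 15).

Since y = 5 makes numerator and denominator zero, (y - 5) divides both.
Cancelling it gives (6 - y)/(5*y + 3); now plug in y = 5 to get 1/28.

1/28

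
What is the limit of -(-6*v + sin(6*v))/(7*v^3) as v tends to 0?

36/7

Direct substitution gives 0/0.
Apply L'Hôpital: lim (6*cos(6*v) - 6)/(-21*v^2), still 0/0.
Apply L'Hôpital: lim (-36*sin(6*v))/(-42*v), still 0/0.
After 3 applications of L'Hôpital's rule the quotient is (-216*cos(6*v))/(-42); substituting v = 0 gives 36/7.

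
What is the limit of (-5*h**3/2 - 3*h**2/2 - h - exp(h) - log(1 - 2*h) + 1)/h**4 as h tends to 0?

95/24

Substitution gives 0/0 (the numerator vanishes to order 4).
Expand each term to order h^4: the coefficient of h^4 in −e^(h) is -1/24 and in −ln(1 - 2h) is 4.
Lower-order terms cancel with the polynomial part, so the numerator is (95/24)·h^4 + o(h^4), and the limit is (95/24)/(1) = 95/24.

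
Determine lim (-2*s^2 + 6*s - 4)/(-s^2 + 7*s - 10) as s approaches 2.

Direct substitution gives 0/0, so factor. Both numerator and denominator have (s - 2) as a factor.
After cancelling, the expression reduces to (2 - 2*s)/(5 - s).
Substituting s = 2 gives -2/3.

-2/3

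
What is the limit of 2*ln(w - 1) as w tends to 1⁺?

-∞

As w → 1⁺, w - 1 → 0⁺ and ln(w - 1) → −∞.
Multiplying by 2 gives -∞.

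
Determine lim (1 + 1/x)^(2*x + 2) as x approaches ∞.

e^(2)

Write it as [(1 + 1/x)^x]^(2) · (1 + 1/x)^(2). The bracketed term tends to e^(1) and the second factor to 1, so the limit is e^(2).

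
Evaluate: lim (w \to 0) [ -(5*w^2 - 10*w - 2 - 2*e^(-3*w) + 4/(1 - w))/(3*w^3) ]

Substitution gives 0/0 (the numerator vanishes to order 3).
Expand each term to order w^3: the coefficient of w^3 in -2·e^(-3w) is 9 and in 4·1/(1 - w) is 4.
Lower-order terms cancel with the polynomial part, so the numerator is (13)·w^3 + o(w^3), and the limit is (13)/(-3) = -13/3.

-13/3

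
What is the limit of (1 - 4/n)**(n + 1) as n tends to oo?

Let L be the limit and take ln: ln L = lim (n + 1)·ln(1 - 4/n) = lim (n + 1)·(-4/n + O(1/n²)) = -4.
Hence L = e^(-4).

e^(-4)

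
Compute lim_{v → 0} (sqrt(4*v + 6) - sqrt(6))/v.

A 0/0 form; rationalise with √(6 + 4v) + √6. This collapses the numerator to 4v, leaving 4/(√(6 + 4v) + √6) → 4/(2√6) = √(6)/3.

√(6)/3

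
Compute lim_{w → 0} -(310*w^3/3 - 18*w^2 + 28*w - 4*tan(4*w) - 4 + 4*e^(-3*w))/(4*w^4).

Substitution gives 0/0 (the numerator vanishes to order 4).
Expand each term to order w^4: the coefficient of w^4 in 4·e^(-3w) is 27/2 and in -4·tan(4w) is 0.
Lower-order terms cancel with the polynomial part, so the numerator is (27/2)·w^4 + o(w^4), and the limit is (27/2)/(-4) = -27/8.

-27/8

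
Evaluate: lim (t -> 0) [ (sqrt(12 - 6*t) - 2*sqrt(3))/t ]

-√(3)/2

A 0/0 form; rationalise with √(12 - 6t) + √12. This collapses the numerator to -6t, leaving -6/(√(12 - 6t) + √12) → -6/(2√12) = -√(3)/2.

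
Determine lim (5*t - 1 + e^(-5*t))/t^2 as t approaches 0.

Direct substitution gives 0/0.
Apply L'Hôpital: lim (5 - 5*e^(-5*t))/(2*t), still 0/0.
After 2 applications of L'Hôpital's rule the quotient is (25*e^(-5*t))/(2); substituting t = 0 gives 25/2.

25/2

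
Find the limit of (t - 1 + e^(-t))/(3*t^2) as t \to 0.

1/6

Direct substitution gives 0/0.
Apply L'Hôpital: lim (1 - e^(-t))/(6*t), still 0/0.
After 2 applications of L'Hôpital's rule the quotient is (e^(-t))/(6); substituting t = 0 gives 1/6.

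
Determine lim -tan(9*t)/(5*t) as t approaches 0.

Substitution gives 0/0.
Since tan(u)/u → 1 as u → 0, tan(9t)/(9t) → 1 and the limit is 9/(-5) = -9/5.

-9/5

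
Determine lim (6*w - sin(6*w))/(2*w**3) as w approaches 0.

Direct substitution gives 0/0.
Apply L'Hôpital: lim (6 - 6*cos(6*w))/(6*w^2), still 0/0.
Apply L'Hôpital: lim (36*sin(6*w))/(12*w), still 0/0.
After 3 applications of L'Hôpital's rule the quotient is (216*cos(6*w))/(12); substituting w = 0 gives 18.

18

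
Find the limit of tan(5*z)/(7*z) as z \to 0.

5/7

Substitution gives 0/0.
Since tan(u)/u → 1 as u → 0, tan(5z)/(5z) → 1 and the limit is 5/7.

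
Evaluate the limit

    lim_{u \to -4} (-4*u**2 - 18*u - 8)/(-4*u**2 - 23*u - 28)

14/9

Since u = -4 makes numerator and denominator zero, (u + 4) divides both.
Cancelling it gives (-4*u - 2)/(-4*u - 7); now plug in u = -4 to get 14/9.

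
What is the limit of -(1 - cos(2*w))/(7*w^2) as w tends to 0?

-2/7

Substitution gives 0/0.
Use (1 − cos u)/u² → 1/2 with u = 2w: the limit is 2²/(2·(-7)) = -2/7.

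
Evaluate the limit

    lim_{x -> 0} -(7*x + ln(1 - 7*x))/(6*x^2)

49/12

Direct substitution gives 0/0.
Apply L'Hôpital: lim (7 - 7/(1 - 7*x))/(-12*x), still 0/0.
After 2 applications of L'Hôpital's rule the quotient is (-49/(1 - 7*x)^2)/(-12); substituting x = 0 gives 49/12.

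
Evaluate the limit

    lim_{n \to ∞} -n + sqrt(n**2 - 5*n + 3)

-5/2

An ∞ − ∞ form. Rationalising with the conjugate, the difference becomes (-5n + 3) / (√(n^2 - 5*n + 3) + n).
For large n the denominator behaves like 2·n, so the quotient tends to -5/2 = -5/2.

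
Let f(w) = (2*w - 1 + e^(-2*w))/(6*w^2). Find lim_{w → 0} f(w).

1/3

Direct substitution gives 0/0.
Apply L'Hôpital: lim (2 - 2*e^(-2*w))/(12*w), still 0/0.
After 2 applications of L'Hôpital's rule the quotient is (4*e^(-2*w))/(12); substituting w = 0 gives 1/3.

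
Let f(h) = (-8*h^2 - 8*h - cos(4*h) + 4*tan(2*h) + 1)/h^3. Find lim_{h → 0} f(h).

Substitution gives 0/0; apply L'Hôpital's rule 3 times.
After differentiating numerator and denominator 3 times the quotient is (-64*sin(4*h) + 192*tan(2*h)^4 + 256*tan(2*h)^2 + 64)/(6); at h = 0 this is 32/3.

32/3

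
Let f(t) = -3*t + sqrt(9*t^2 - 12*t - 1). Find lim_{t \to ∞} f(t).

This has the form ∞ − ∞. Multiply and divide by the conjugate √(9*t^2 - 12*t - 1) + 3t.
That gives (-12t - 1) / (√(9*t^2 - 12*t - 1) + 3t).
Divide numerator and denominator by t: the limit is -12/(2·3) = -2.

-2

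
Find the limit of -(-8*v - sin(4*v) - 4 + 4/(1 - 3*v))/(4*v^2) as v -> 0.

Substitution gives 0/0; apply L'Hôpital's rule 2 times.
After differentiating numerator and denominator 2 times the quotient is (16*sin(4*v) - 72/(3*v - 1)^3)/(-8); at v = 0 this is -9.

-9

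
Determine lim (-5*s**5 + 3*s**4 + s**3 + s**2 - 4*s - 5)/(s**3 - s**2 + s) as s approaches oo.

The numerator has higher degree (5 > 3); the quotient behaves like (-5/(1))·s^2 for large |s|.
As s → +∞ this diverges to -∞.

-∞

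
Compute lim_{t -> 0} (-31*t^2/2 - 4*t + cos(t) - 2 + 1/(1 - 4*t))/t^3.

64

Substitution gives 0/0; apply L'Hôpital's rule 3 times.
After differentiating numerator and denominator 3 times the quotient is (sin(t) + 384/(4*t - 1)^4)/(6); at t = 0 this is 64.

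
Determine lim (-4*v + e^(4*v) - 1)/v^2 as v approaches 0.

8

Direct substitution gives 0/0.
Apply L'Hôpital: lim (4*e^(4*v) - 4)/(2*v), still 0/0.
After 2 applications of L'Hôpital's rule the quotient is (16*e^(4*v))/(2); substituting v = 0 gives 8.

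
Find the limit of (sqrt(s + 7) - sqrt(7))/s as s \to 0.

√(7)/14

A 0/0 form; rationalise with √(7 + s) + √7. This collapses the numerator to s, leaving 1/(√(7 + s) + √7) → 1/(2√7) = √(7)/14.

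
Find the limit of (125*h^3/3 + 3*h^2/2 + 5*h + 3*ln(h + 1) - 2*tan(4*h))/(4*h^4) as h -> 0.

-3/16

Substitution gives 0/0 (the numerator vanishes to order 4).
Expand each term to order h^4: the coefficient of h^4 in -2·tan(4h) is 0 and in 3·ln(1 + h) is -3/4.
Lower-order terms cancel with the polynomial part, so the numerator is (-3/4)·h^4 + o(h^4), and the limit is (-3/4)/(4) = -3/16.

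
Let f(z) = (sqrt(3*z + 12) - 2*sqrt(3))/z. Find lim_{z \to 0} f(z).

√(3)/4

A 0/0 form; rationalise with √(12 + 3z) + √12. This collapses the numerator to 3z, leaving 3/(√(12 + 3z) + √12) → 3/(2√12) = √(3)/4.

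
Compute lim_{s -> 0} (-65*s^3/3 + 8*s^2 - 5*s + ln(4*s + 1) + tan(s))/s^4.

-64

Substitution gives 0/0 (the numerator vanishes to order 4).
Expand each term to order s^4: the coefficient of s^4 in tan(s) is 0 and in ln(1 + 4s) is -64.
Lower-order terms cancel with the polynomial part, so the numerator is (-64)·s^4 + o(s^4), and the limit is (-64)/(1) = -64.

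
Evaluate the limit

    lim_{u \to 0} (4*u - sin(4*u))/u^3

32/3

Direct substitution gives 0/0.
Apply L'Hôpital: lim (4 - 4*cos(4*u))/(3*u^2), still 0/0.
Apply L'Hôpital: lim (16*sin(4*u))/(6*u), still 0/0.
After 3 applications of L'Hôpital's rule the quotient is (64*cos(4*u))/(6); substituting u = 0 gives 32/3.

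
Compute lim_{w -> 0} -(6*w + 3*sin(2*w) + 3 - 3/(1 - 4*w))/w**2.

48

Substitution gives 0/0 (the numerator vanishes to order 2).
Expand each term to order w^2: the coefficient of w^2 in 3·sin(2w) is 0 and in -3·1/(1 - 4w) is -48.
Lower-order terms cancel with the polynomial part, so the numerator is (-48)·w^2 + o(w^2), and the limit is (-48)/(-1) = 48.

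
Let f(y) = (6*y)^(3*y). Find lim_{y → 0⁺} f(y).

Base → 0⁺ and exponent → 0⁺: a 0^0 form.
Take logs: 3y·ln(6y). This is 0·(−∞); rewriting as ln(6y)/(1/(3y)) and applying L'Hôpital gives 0.
Hence the limit is e^0 = 1.

1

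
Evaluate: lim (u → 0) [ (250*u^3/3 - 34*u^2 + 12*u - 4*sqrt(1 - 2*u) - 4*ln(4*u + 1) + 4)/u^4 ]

Substitution gives 0/0 (the numerator vanishes to order 4).
Expand each term to order u^4: the coefficient of u^4 in -4·ln(1 + 4u) is 256 and in -4·√(1 - 2u) is 5/2.
Lower-order terms cancel with the polynomial part, so the numerator is (517/2)·u^4 + o(u^4), and the limit is (517/2)/(1) = 517/2.

517/2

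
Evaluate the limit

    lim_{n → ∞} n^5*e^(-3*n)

0

Write as n^5/e^{3n}, an ∞/∞ form.
Exponential growth dominates any polynomial, so repeated L'Hôpital (or the standard result) gives 0.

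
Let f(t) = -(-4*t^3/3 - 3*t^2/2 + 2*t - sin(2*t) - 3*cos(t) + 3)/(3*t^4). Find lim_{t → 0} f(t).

Substitution gives 0/0 (the numerator vanishes to order 4).
Expand each term to order t^4: the coefficient of t^4 in -3·cos(t) is -1/8 and in −sin(2t) is 0.
Lower-order terms cancel with the polynomial part, so the numerator is (-1/8)·t^4 + o(t^4), and the limit is (-1/8)/(-3) = 1/24.

1/24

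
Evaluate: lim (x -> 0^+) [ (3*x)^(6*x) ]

Base → 0⁺ and exponent → 0⁺: a 0^0 form.
Take logs: 6x·ln(3x). This is 0·(−∞); rewriting as ln(3x)/(1/(6x)) and applying L'Hôpital gives 0.
Hence the limit is e^0 = 1.

1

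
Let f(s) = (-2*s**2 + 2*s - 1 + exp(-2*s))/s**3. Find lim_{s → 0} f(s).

-4/3

Direct substitution gives 0/0.
Apply L'Hôpital: lim (-4*s + 2 - 2*e^(-2*s))/(3*s^2), still 0/0.
Apply L'Hôpital: lim (-4 + 4*e^(-2*s))/(6*s), still 0/0.
After 3 applications of L'Hôpital's rule the quotient is (-8*e^(-2*s))/(6); substituting s = 0 gives -4/3.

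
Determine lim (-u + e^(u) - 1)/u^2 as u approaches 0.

Direct substitution gives 0/0.
Apply L'Hôpital: lim (e^(u) - 1)/(2*u), still 0/0.
After 2 applications of L'Hôpital's rule the quotient is (e^(u))/(2); substituting u = 0 gives 1/2.

1/2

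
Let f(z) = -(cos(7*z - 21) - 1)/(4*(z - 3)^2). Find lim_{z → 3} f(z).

Direct substitution gives 0/0.
Apply L'Hôpital: lim (-7*sin(7*z - 21))/(24 - 8*z), still 0/0.
After 2 applications of L'Hôpital's rule the quotient is (-49*cos(7*z - 21))/(-8); substituting z = 3 gives 49/8.

49/8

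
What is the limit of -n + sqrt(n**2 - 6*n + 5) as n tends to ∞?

An ∞ − ∞ form. Rationalising with the conjugate, the difference becomes (-6n + 5) / (√(n^2 - 6*n + 5) + n).
For large n the denominator behaves like 2·n, so the quotient tends to -6/2 = -3.

-3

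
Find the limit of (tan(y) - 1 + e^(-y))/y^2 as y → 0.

1/2

Substitution gives 0/0 (the numerator vanishes to order 2).
Expand each term to order y^2: the coefficient of y^2 in e^(-y) is 1/2 and in tan(y) is 0.
Lower-order terms cancel with the polynomial part, so the numerator is (1/2)·y^2 + o(y^2), and the limit is (1/2)/(1) = 1/2.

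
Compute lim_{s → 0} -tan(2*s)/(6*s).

Substitution gives 0/0.
Since tan(u)/u → 1 as u → 0, tan(2s)/(2s) → 1 and the limit is 2/(-6) = -1/3.

-1/3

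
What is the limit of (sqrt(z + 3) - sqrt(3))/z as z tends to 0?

√(3)/6

A 0/0 form; rationalise with √(3 + z) + √3. This collapses the numerator to z, leaving 1/(√(3 + z) + √3) → 1/(2√3) = √(3)/6.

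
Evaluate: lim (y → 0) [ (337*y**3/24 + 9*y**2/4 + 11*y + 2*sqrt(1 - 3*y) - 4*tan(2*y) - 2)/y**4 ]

-405/64

Substitution gives 0/0 (the numerator vanishes to order 4).
Expand each term to order y^4: the coefficient of y^4 in 2·√(1 - 3y) is -405/64 and in -4·tan(2y) is 0.
Lower-order terms cancel with the polynomial part, so the numerator is (-405/64)·y^4 + o(y^4), and the limit is (-405/64)/(1) = -405/64.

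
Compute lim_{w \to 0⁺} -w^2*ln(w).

This is a 0·(−∞) form. Rewrite as -1·ln(w) / w^(−2) and apply L'Hôpital:
the derivative quotient is -1·(1/w) / (−2·w^(−3)) = (1/2)·w^2 → 0.

0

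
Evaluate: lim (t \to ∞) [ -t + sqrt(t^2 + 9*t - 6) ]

This has the form ∞ − ∞. Multiply and divide by the conjugate √(t^2 + 9*t - 6) + t.
That gives (9t - 6) / (√(t^2 + 9*t - 6) + t).
Divide numerator and denominator by t: the limit is 9/(2·1) = 9/2.

9/2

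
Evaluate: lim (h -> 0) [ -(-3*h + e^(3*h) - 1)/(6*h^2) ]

Direct substitution gives 0/0.
Apply L'Hôpital: lim (3*e^(3*h) - 3)/(-12*h), still 0/0.
After 2 applications of L'Hôpital's rule the quotient is (9*e^(3*h))/(-12); substituting h = 0 gives -3/4.

-3/4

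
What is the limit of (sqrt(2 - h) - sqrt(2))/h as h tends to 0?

-√(2)/4

A 0/0 form; rationalise with √(2 - h) + √2. This collapses the numerator to -h, leaving -1/(√(2 - h) + √2) → -1/(2√2) = -√(2)/4.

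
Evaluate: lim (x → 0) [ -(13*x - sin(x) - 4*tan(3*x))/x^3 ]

Substitution gives 0/0 (the numerator vanishes to order 3).
Expand each term to order x^3: the coefficient of x^3 in -4·tan(3x) is -36 and in −sin(x) is 1/6.
Lower-order terms cancel with the polynomial part, so the numerator is (-215/6)·x^3 + o(x^3), and the limit is (-215/6)/(-1) = 215/6.

215/6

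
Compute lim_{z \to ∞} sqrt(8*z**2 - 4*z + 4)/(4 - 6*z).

-√(2)/3

For large |z|, √(8*z^2 - 4*z + 4) ≈ √8·|z| and the denominator ≈ -6z.
Since z → +∞, |z| = z, giving √8/(-6) = -√(2)/3.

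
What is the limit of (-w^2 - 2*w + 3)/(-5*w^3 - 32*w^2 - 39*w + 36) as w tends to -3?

Since w = -3 makes numerator and denominator zero, (w + 3) divides both.
Cancelling it gives (1 - w)/(-5*w^2 - 17*w + 12); now plug in w = -3 to get 2/9.

2/9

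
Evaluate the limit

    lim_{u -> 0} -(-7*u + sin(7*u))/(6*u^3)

Direct substitution gives 0/0.
Apply L'Hôpital: lim (7*cos(7*u) - 7)/(-18*u^2), still 0/0.
Apply L'Hôpital: lim (-49*sin(7*u))/(-36*u), still 0/0.
After 3 applications of L'Hôpital's rule the quotient is (-343*cos(7*u))/(-36); substituting u = 0 gives 343/36.

343/36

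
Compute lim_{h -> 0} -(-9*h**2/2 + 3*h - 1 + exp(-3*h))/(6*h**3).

3/4

Direct substitution gives 0/0.
Apply L'Hôpital: lim (-9*h + 3 - 3*e^(-3*h))/(-18*h^2), still 0/0.
Apply L'Hôpital: lim (-9 + 9*e^(-3*h))/(-36*h), still 0/0.
After 3 applications of L'Hôpital's rule the quotient is (-27*e^(-3*h))/(-36); substituting h = 0 gives 3/4.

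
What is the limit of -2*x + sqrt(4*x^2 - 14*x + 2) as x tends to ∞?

-7/2

This has the form ∞ − ∞. Multiply and divide by the conjugate √(4*x^2 - 14*x + 2) + 2x.
That gives (-14x + 2) / (√(4*x^2 - 14*x + 2) + 2x).
Divide numerator and denominator by x: the limit is -14/(2·2) = -7/2.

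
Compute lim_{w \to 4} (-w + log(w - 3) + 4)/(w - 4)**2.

-1/2

Direct substitution gives 0/0.
Apply L'Hôpital: lim (-1 + 1/(w - 3))/(2*w - 8), still 0/0.
After 2 applications of L'Hôpital's rule the quotient is (-1/(w - 3)^2)/(2); substituting w = 4 gives -1/2.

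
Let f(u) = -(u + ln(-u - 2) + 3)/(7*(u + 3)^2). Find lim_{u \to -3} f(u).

1/14

Direct substitution gives 0/0.
Apply L'Hôpital: lim (1 - 1/(-u - 2))/(-14*u - 42), still 0/0.
After 2 applications of L'Hôpital's rule the quotient is (-1/(-u - 2)^2)/(-14); substituting u = -3 gives 1/14.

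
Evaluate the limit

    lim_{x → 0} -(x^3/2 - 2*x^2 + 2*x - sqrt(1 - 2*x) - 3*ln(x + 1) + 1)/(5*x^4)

-11/40

Substitution gives 0/0 (the numerator vanishes to order 4).
Expand each term to order x^4: the coefficient of x^4 in −√(1 - 2x) is 5/8 and in -3·ln(1 + x) is 3/4.
Lower-order terms cancel with the polynomial part, so the numerator is (11/8)·x^4 + o(x^4), and the limit is (11/8)/(-5) = -11/40.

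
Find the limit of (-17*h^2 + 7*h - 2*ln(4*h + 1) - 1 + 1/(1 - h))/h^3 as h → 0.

-125/3

Substitution gives 0/0 (the numerator vanishes to order 3).
Expand each term to order h^3: the coefficient of h^3 in -2·ln(1 + 4h) is -128/3 and in 1/(1 - h) is 1.
Lower-order terms cancel with the polynomial part, so the numerator is (-125/3)·h^3 + o(h^3), and the limit is (-125/3)/(1) = -125/3.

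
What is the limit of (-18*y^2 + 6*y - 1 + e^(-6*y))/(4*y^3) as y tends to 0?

Direct substitution gives 0/0.
Apply L'Hôpital: lim (-36*y + 6 - 6*e^(-6*y))/(12*y^2), still 0/0.
Apply L'Hôpital: lim (-36 + 36*e^(-6*y))/(24*y), still 0/0.
After 3 applications of L'Hôpital's rule the quotient is (-216*e^(-6*y))/(24); substituting y = 0 gives -9.

-9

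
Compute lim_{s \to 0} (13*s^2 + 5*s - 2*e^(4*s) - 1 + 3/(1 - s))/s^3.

-55/3

Substitution gives 0/0 (the numerator vanishes to order 3).
Expand each term to order s^3: the coefficient of s^3 in -2·e^(4s) is -64/3 and in 3·1/(1 - s) is 3.
Lower-order terms cancel with the polynomial part, so the numerator is (-55/3)·s^3 + o(s^3), and the limit is (-55/3)/(1) = -55/3.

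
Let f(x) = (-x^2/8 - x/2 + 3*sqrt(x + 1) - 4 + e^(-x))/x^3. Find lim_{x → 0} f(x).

1/48

Substitution gives 0/0 (the numerator vanishes to order 3).
Expand each term to order x^3: the coefficient of x^3 in 3·√(1 + x) is 3/16 and in e^(-x) is -1/6.
Lower-order terms cancel with the polynomial part, so the numerator is (1/48)·x^3 + o(x^3), and the limit is (1/48)/(1) = 1/48.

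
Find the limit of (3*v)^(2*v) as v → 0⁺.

Base → 0⁺ and exponent → 0⁺: a 0^0 form.
Take logs: 2v·ln(3v). This is 0·(−∞); rewriting as ln(3v)/(1/(2v)) and applying L'Hôpital gives 0.
Hence the limit is e^0 = 1.

1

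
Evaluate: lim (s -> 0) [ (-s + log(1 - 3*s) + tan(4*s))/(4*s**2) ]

-9/8

Substitution gives 0/0 (the numerator vanishes to order 2).
Expand each term to order s^2: the coefficient of s^2 in tan(4s) is 0 and in ln(1 - 3s) is -9/2.
Lower-order terms cancel with the polynomial part, so the numerator is (-9/2)·s^2 + o(s^2), and the limit is (-9/2)/(4) = -9/8.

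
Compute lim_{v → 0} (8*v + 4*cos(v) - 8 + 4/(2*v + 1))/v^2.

14

Substitution gives 0/0; apply L'Hôpital's rule 2 times.
After differentiating numerator and denominator 2 times the quotient is (-4*cos(v) + 32/(2*v + 1)^3)/(2); at v = 0 this is 14.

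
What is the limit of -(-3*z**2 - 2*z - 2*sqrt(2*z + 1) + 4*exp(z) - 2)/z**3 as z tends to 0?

Substitution gives 0/0 (the numerator vanishes to order 3).
Expand each term to order z^3: the coefficient of z^3 in 4·e^(z) is 2/3 and in -2·√(1 + 2z) is -1.
Lower-order terms cancel with the polynomial part, so the numerator is (-1/3)·z^3 + o(z^3), and the limit is (-1/3)/(-1) = 1/3.

1/3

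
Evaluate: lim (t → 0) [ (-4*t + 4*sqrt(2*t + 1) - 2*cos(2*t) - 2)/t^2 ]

2

Substitution gives 0/0; apply L'Hôpital's rule 2 times.
After differentiating numerator and denominator 2 times the quotient is (8*cos(2*t) - 4/(2*t + 1)^(3/2))/(2); at t = 0 this is 2.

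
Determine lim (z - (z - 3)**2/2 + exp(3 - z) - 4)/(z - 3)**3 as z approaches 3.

-1/6

Direct substitution gives 0/0.
Apply L'Hôpital: lim (-z - e^(3 - z) + 4)/(3*(z - 3)^2), still 0/0.
Apply L'Hôpital: lim (e^(3 - z) - 1)/(6*z - 18), still 0/0.
After 3 applications of L'Hôpital's rule the quotient is (-e^(3 - z))/(6); substituting z = 3 gives -1/6.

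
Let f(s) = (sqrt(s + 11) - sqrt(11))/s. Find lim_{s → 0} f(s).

Substitution gives 0/0. Multiply numerator and denominator by the conjugate √(11 + s) + √11.
The numerator becomes (11 + s) − 11 = s, so the expression simplifies to 1/(√(11 + s) + √11).
Letting s → 0 gives 1/(2√11) = √(11)/22.

√(11)/22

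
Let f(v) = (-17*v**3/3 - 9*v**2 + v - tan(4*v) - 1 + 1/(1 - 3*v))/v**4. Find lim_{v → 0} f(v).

Substitution gives 0/0 (the numerator vanishes to order 4).
Expand each term to order v^4: the coefficient of v^4 in 1/(1 - 3v) is 81 and in −tan(4v) is 0.
Lower-order terms cancel with the polynomial part, so the numerator is (81)·v^4 + o(v^4), and the limit is (81)/(1) = 81.

81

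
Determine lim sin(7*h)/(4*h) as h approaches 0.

Substitution gives 0/0.
Write it as (7/4)·sin(7h)/(7h); since sin(u)/u → 1, the limit is 7/4.

7/4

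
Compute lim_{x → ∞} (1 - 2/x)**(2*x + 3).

Let L be the limit and take ln: ln L = lim (2x + 3)·ln(1 - 2/x) = lim (2x + 3)·(-2/x + O(1/x²)) = -4.
Hence L = e^(-4).

e^(-4)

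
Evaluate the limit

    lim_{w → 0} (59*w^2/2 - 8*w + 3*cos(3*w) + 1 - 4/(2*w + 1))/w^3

32

Substitution gives 0/0 (the numerator vanishes to order 3).
Expand each term to order w^3: the coefficient of w^3 in -4·1/(1 + 2w) is 32 and in 3·cos(3w) is 0.
Lower-order terms cancel with the polynomial part, so the numerator is (32)·w^3 + o(w^3), and the limit is (32)/(1) = 32.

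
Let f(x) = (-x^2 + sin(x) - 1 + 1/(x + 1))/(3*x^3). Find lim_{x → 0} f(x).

-7/18

Substitution gives 0/0 (the numerator vanishes to order 3).
Expand each term to order x^3: the coefficient of x^3 in sin(x) is -1/6 and in 1/(1 + x) is -1.
Lower-order terms cancel with the polynomial part, so the numerator is (-7/6)·x^3 + o(x^3), and the limit is (-7/6)/(3) = -7/18.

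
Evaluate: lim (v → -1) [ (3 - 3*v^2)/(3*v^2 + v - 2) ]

-6/5

Since v = -1 makes numerator and denominator zero, (v + 1) divides both.
Cancelling it gives (3 - 3*v)/(3*v - 2); now plug in v = -1 to get -6/5.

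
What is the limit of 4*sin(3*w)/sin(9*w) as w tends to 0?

Substitution gives 0/0.
Divide numerator and denominator by w: sin(3w)/w → 3 and sin(9w)/w → 9, so the limit is 4·3/9 = 4/3.

4/3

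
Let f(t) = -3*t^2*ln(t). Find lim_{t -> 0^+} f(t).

0

This is a 0·(−∞) form. Rewrite as -3·ln(t) / t^(−2) and apply L'Hôpital:
the derivative quotient is -3·(1/t) / (−2·t^(−3)) = (3/2)·t^2 → 0.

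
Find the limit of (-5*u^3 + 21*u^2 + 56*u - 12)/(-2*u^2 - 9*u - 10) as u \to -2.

Since u = -2 makes numerator and denominator zero, (u + 2) divides both.
Cancelling it gives (-5*u^2 + 31*u - 6)/(-2*u - 5); now plug in u = -2 to get 88.

88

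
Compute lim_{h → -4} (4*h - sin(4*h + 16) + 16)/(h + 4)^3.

32/3

Direct substitution gives 0/0.
Apply L'Hôpital: lim (4 - 4*cos(4*h + 16))/(3*(h + 4)^2), still 0/0.
Apply L'Hôpital: lim (16*sin(4*h + 16))/(6*h + 24), still 0/0.
After 3 applications of L'Hôpital's rule the quotient is (64*cos(4*h + 16))/(6); substituting h = -4 gives 32/3.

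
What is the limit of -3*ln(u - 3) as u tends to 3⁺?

As u → 3⁺, u - 3 → 0⁺ and ln(u - 3) → −∞.
Multiplying by -3 gives ∞.

∞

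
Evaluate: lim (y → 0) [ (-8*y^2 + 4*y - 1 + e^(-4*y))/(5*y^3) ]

-32/15

Direct substitution gives 0/0.
Apply L'Hôpital: lim (-16*y + 4 - 4*e^(-4*y))/(15*y^2), still 0/0.
Apply L'Hôpital: lim (-16 + 16*e^(-4*y))/(30*y), still 0/0.
After 3 applications of L'Hôpital's rule the quotient is (-64*e^(-4*y))/(30); substituting y = 0 gives -32/15.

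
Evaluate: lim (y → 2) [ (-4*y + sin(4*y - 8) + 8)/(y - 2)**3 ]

Direct substitution gives 0/0.
Apply L'Hôpital: lim (4*cos(4*y - 8) - 4)/(3*(y - 2)^2), still 0/0.
Apply L'Hôpital: lim (-16*sin(4*y - 8))/(6*y - 12), still 0/0.
After 3 applications of L'Hôpital's rule the quotient is (-64*cos(4*y - 8))/(6); substituting y = 2 gives -32/3.

-32/3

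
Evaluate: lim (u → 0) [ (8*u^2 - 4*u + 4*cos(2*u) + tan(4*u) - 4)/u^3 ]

64/3

Substitution gives 0/0; apply L'Hôpital's rule 3 times.
After differentiating numerator and denominator 3 times the quotient is (32*sin(2*u) + 384*tan(4*u)^4 + 512*tan(4*u)^2 + 128)/(6); at u = 0 this is 64/3.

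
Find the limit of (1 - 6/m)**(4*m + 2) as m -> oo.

e^(-24)

The base → 1 and the exponent → ∞: a 1^∞ form.
Take logarithms: (4m + 2)·ln(1 - 6/m). Since ln(1+u) ~ u for small u, this behaves like (4m)·(-6/m) → -24.
So the limit is e^(-24).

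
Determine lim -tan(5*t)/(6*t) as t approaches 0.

Substitution gives 0/0.
Since tan(u)/u → 1 as u → 0, tan(5t)/(5t) → 1 and the limit is 5/(-6) = -5/6.

-5/6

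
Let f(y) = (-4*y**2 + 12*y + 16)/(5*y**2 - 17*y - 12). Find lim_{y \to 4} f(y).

Since y = 4 makes numerator and denominator zero, (y - 4) divides both.
Cancelling it gives (-4*y - 4)/(5*y + 3); now plug in y = 4 to get -20/23.

-20/23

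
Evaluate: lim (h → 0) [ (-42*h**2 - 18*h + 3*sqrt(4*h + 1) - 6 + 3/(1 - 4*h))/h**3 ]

204

Substitution gives 0/0 (the numerator vanishes to order 3).
Expand each term to order h^3: the coefficient of h^3 in 3·1/(1 - 4h) is 192 and in 3·√(1 + 4h) is 12.
Lower-order terms cancel with the polynomial part, so the numerator is (204)·h^3 + o(h^3), and the limit is (204)/(1) = 204.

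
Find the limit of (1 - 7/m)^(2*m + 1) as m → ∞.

The base → 1 and the exponent → ∞: a 1^∞ form.
Take logarithms: (2m + 1)·ln(1 - 7/m). Since ln(1+u) ~ u for small u, this behaves like (2m)·(-7/m) → -14.
So the limit is e^(-14).

e^(-14)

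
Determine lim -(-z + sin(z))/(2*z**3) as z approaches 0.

Direct substitution gives 0/0.
Apply L'Hôpital: lim (cos(z) - 1)/(-6*z^2), still 0/0.
Apply L'Hôpital: lim (-sin(z))/(-12*z), still 0/0.
After 3 applications of L'Hôpital's rule the quotient is (-cos(z))/(-12); substituting z = 0 gives 1/12.

1/12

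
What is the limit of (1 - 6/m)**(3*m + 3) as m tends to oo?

The base → 1 and the exponent → ∞: a 1^∞ form.
Take logarithms: (3m + 3)·ln(1 - 6/m). Since ln(1+u) ~ u for small u, this behaves like (3m)·(-6/m) → -18.
So the limit is e^(-18).

e^(-18)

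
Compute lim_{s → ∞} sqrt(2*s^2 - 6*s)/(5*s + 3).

For large |s|, √(2*s^2 - 6*s) ≈ √2·|s| and the denominator ≈ 5s.
Since s → +∞, |s| = s, giving √2/(5) = √(2)/5.

√(2)/5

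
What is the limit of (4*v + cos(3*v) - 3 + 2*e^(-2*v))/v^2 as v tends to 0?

-1/2

Substitution gives 0/0 (the numerator vanishes to order 2).
Expand each term to order v^2: the coefficient of v^2 in cos(3v) is -9/2 and in 2·e^(-2v) is 4.
Lower-order terms cancel with the polynomial part, so the numerator is (-1/2)·v^2 + o(v^2), and the limit is (-1/2)/(1) = -1/2.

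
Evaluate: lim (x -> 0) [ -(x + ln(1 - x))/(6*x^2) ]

Direct substitution gives 0/0.
Apply L'Hôpital: lim (1 - 1/(1 - x))/(-12*x), still 0/0.
After 2 applications of L'Hôpital's rule the quotient is (-1/(1 - x)^2)/(-12); substituting x = 0 gives 1/12.

1/12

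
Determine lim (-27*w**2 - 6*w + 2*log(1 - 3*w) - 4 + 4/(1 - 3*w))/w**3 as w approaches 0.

90

Substitution gives 0/0; apply L'Hôpital's rule 3 times.
After differentiating numerator and denominator 3 times the quotient is (108*(3*w + 5)/(3*w - 1)^4)/(6); at w = 0 this is 90.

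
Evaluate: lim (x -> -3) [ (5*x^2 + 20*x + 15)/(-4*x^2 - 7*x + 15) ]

-10/17

At x = -3 both the top and bottom vanish — a removable singularity. Factoring out (x + 3) from each leaves (5*x + 5)/(5 - 4*x), which at x = -3 equals -10/17.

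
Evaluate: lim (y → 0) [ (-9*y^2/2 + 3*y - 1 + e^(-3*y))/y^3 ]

Direct substitution gives 0/0.
Apply L'Hôpital: lim (-9*y + 3 - 3*e^(-3*y))/(3*y^2), still 0/0.
Apply L'Hôpital: lim (-9 + 9*e^(-3*y))/(6*y), still 0/0.
After 3 applications of L'Hôpital's rule the quotient is (-27*e^(-3*y))/(6); substituting y = 0 gives -9/2.

-9/2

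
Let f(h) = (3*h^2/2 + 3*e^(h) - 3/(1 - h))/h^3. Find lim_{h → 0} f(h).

-5/2

Substitution gives 0/0 (the numerator vanishes to order 3).
Expand each term to order h^3: the coefficient of h^3 in -3·1/(1 - h) is -3 and in 3·e^(h) is 1/2.
Lower-order terms cancel with the polynomial part, so the numerator is (-5/2)·h^3 + o(h^3), and the limit is (-5/2)/(1) = -5/2.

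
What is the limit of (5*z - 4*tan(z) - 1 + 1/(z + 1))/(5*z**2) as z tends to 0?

Substitution gives 0/0; apply L'Hôpital's rule 2 times.
After differentiating numerator and denominator 2 times the quotient is (-8*tan(z)/cos(z)^2 + 2/(z + 1)^3)/(10); at z = 0 this is 1/5.

1/5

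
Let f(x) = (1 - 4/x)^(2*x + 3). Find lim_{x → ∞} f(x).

The base → 1 and the exponent → ∞: a 1^∞ form.
Take logarithms: (2x + 3)·ln(1 - 4/x). Since ln(1+u) ~ u for small u, this behaves like (2x)·(-4/x) → -8.
So the limit is e^(-8).

e^(-8)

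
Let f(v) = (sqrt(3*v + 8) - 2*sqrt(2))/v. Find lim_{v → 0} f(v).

Substitution gives 0/0. Multiply numerator and denominator by the conjugate √(8 + 3v) + √8.
The numerator becomes (8 + 3v) − 8 = 3v, so the expression simplifies to 3/(√(8 + 3v) + √8).
Letting v → 0 gives 3/(2√8) = 3*√(2)/8.

3*√(2)/8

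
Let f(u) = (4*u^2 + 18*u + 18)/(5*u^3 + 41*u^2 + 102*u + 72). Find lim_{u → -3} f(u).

At u = -3 both the top and bottom vanish — a removable singularity. Factoring out (u + 3) from each leaves (4*u + 6)/(5*u^2 + 26*u + 24), which at u = -3 equals 2/3.

2/3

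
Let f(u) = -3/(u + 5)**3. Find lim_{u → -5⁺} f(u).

As u → -5⁺, (u + 5) → 0⁺, so (u + 5)^3 → 0⁺ and -3/(u + 5)^3 → -∞.

-∞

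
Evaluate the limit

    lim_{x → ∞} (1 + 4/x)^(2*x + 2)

e^(8)

Write it as [(1 + 4/x)^x]^(2) · (1 + 4/x)^(2). The bracketed term tends to e^(4) and the second factor to 1, so the limit is e^(8).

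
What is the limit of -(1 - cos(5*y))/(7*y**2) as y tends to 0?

-25/14

Substitution gives 0/0.
Use (1 − cos u)/u² → 1/2 with u = 5y: the limit is 5²/(2·(-7)) = -25/14.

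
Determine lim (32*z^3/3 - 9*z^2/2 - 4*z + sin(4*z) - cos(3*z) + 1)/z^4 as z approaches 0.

Substitution gives 0/0; apply L'Hôpital's rule 4 times.
After differentiating numerator and denominator 4 times the quotient is (256*sin(4*z) - 81*cos(3*z))/(24); at z = 0 this is -27/8.

-27/8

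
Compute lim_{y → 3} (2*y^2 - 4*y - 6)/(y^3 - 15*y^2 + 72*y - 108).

Direct substitution gives 0/0, so factor. Both numerator and denominator have (y - 3) as a factor.
After cancelling, the expression reduces to (2*y + 2)/(y^2 - 12*y + 36).
Substituting y = 3 gives 8/9.

8/9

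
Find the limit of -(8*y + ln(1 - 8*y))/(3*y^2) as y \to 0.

Direct substitution gives 0/0.
Apply L'Hôpital: lim (8 - 8/(1 - 8*y))/(-6*y), still 0/0.
After 2 applications of L'Hôpital's rule the quotient is (-64/(1 - 8*y)^2)/(-6); substituting y = 0 gives 32/3.

32/3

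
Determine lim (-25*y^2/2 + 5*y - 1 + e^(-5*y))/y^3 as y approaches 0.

Direct substitution gives 0/0.
Apply L'Hôpital: lim (-25*y + 5 - 5*e^(-5*y))/(3*y^2), still 0/0.
Apply L'Hôpital: lim (-25 + 25*e^(-5*y))/(6*y), still 0/0.
After 3 applications of L'Hôpital's rule the quotient is (-125*e^(-5*y))/(6); substituting y = 0 gives -125/6.

-125/6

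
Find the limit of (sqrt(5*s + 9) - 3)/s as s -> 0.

5/6

A 0/0 form; rationalise with √(9 + 5s) + √9. This collapses the numerator to 5s, leaving 5/(√(9 + 5s) + √9) → 5/(2√9) = 5/6.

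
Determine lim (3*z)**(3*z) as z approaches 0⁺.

1

Base → 0⁺ and exponent → 0⁺: a 0^0 form.
Take logs: 3z·ln(3z). This is 0·(−∞); rewriting as ln(3z)/(1/(3z)) and applying L'Hôpital gives 0.
Hence the limit is e^0 = 1.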